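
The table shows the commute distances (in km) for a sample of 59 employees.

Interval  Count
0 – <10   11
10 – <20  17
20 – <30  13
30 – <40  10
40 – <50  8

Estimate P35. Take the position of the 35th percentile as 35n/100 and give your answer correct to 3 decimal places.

Cumulative frequencies: 11, 28, 41, 51, 59
n = 59; position = 35n/100 = 20.65.
This falls in the class 10 – <20: L = 10, F = 11, f = 17, h = 10.
35th percentile ≈ 10 + ((20.65 − 11) / 17) × 10 = 15.6765

15.676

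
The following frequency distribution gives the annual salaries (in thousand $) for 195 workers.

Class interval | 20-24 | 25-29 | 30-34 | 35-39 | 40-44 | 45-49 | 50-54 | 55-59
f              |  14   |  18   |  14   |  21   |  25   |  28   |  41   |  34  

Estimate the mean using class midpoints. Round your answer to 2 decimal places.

43.36

Midpoints: 22, 27, 32, 37, 42, 47, 52, 57
Σfm = 14×22 + 18×27 + 14×32 + 21×37 + 25×42 + 28×47 + 41×52 + 34×57 = 8455
n = Σf = 195
Mean = 8455 / 195 = 43.3590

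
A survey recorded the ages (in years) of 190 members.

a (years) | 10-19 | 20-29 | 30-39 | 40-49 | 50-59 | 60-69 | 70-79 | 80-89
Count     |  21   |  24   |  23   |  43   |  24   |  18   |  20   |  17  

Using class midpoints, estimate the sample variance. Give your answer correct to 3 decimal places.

Midpoints: 14.5, 24.5, 34.5, 44.5, 54.5, 64.5, 74.5, 84.5
n = 190, Σfm = 8995, mean = 47.3421
Σfm² = 509907.5
Σf(m − x̄)² = Σfm² − (Σfm)²/n = 509907.5 − 8995²/190 = 84065.2632
Sample variance = 84065.2632 / 189 = 444.7898

444.790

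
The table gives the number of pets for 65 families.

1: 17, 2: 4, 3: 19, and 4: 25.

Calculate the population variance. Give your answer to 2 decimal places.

1.45

Values: 1, 2, 3, 4
n = 65, Σfx = 182, mean = 2.8000
Σfx² = 604
Σf(x − x̄)² = Σfx² − (Σfx)²/n = 604 − 182²/65 = 94.4000
Population variance = 94.4000 / 65 = 1.4523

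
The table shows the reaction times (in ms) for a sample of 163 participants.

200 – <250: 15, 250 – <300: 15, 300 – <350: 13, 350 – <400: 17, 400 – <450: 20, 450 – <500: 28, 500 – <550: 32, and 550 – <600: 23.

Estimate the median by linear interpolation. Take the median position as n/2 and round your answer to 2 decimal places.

452.68

Cumulative frequencies: 15, 30, 43, 60, 80, 108, 140, 163
n = 163; position = n/2 = 81.5.
This falls in the class 450 – <500: L = 450, F = 80, f = 28, h = 50.
Median ≈ 450 + ((81.5 − 80) / 28) × 50 = 452.6786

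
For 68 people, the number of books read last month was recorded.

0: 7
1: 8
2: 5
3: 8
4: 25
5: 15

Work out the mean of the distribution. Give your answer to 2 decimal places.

3.19

Values: 0, 1, 2, 3, 4, 5
Σfx = 7×0 + 8×1 + 5×2 + 8×3 + 25×4 + 15×5 = 217
n = Σf = 68
Mean = 217 / 68 = 3.1912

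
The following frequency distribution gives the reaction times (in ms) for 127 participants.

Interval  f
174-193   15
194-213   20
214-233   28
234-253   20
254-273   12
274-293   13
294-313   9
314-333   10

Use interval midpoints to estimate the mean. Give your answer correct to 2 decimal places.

242.24

Midpoints: 183.5, 203.5, 223.5, 243.5, 263.5, 283.5, 303.5, 323.5
Σfm = 15×183.5 + 20×203.5 + 28×223.5 + 20×243.5 + 12×263.5 + 13×283.5 + 9×303.5 + 10×323.5 = 30764.5
n = Σf = 127
Mean = 30764.5 / 127 = 242.2402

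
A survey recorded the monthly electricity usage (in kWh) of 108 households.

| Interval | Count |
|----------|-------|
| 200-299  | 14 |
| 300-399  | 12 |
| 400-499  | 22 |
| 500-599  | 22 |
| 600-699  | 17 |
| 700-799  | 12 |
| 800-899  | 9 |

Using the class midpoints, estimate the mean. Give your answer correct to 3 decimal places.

Midpoints: 249.5, 349.5, 449.5, 549.5, 649.5, 749.5, 849.5
Σfm = 14×249.5 + 12×349.5 + 22×449.5 + 22×549.5 + 17×649.5 + 12×749.5 + 9×849.5 = 57346
n = Σf = 108
Mean = 57346 / 108 = 530.9815

530.981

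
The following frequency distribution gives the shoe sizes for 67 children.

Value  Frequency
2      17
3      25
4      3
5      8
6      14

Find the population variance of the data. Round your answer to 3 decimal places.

Values: 2, 3, 4, 5, 6
n = 67, Σfx = 245, mean = 3.6567
Σfx² = 1045
Σf(x − x̄)² = Σfx² − (Σfx)²/n = 1045 − 245²/67 = 149.1045
Population variance = 149.1045 / 67 = 2.2254

2.225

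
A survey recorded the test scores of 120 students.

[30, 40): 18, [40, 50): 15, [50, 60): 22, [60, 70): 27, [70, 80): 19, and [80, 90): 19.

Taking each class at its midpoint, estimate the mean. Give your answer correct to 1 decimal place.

Midpoints: 35, 45, 55, 65, 75, 85
Σfm = 18×35 + 15×45 + 22×55 + 27×65 + 19×75 + 19×85 = 7310
n = Σf = 120
Mean = 7310 / 120 = 60.9167

60.9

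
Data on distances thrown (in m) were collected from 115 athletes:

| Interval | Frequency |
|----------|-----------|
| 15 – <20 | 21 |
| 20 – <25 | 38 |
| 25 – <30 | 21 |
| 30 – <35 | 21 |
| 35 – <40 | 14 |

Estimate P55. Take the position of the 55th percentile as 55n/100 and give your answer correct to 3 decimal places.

26.012

Cumulative frequencies: 21, 59, 80, 101, 115
n = 115; position = 55n/100 = 63.25.
This falls in the class 25 – <30: L = 25, F = 59, f = 21, h = 5.
55th percentile ≈ 25 + ((63.25 − 59) / 21) × 5 = 26.0119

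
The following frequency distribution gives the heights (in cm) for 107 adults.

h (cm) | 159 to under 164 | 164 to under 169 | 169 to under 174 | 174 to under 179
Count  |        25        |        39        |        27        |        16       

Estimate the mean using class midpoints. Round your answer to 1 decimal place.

Midpoints: 161.5, 166.5, 171.5, 176.5
Σfm = 25×161.5 + 39×166.5 + 27×171.5 + 16×176.5 = 17985.5
n = Σf = 107
Mean = 17985.5 / 107 = 168.0888

168.1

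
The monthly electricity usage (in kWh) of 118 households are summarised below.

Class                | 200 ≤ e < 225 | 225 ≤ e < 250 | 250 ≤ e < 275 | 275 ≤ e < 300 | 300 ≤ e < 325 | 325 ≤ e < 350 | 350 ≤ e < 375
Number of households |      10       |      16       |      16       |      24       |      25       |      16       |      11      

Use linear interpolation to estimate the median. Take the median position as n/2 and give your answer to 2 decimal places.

292.71

Cumulative frequencies: 10, 26, 42, 66, 91, 107, 118
n = 118; position = n/2 = 59.
This falls in the class 275 ≤ e < 300: L = 275, F = 42, f = 24, h = 25.
Median ≈ 275 + ((59 − 42) / 24) × 25 = 292.7083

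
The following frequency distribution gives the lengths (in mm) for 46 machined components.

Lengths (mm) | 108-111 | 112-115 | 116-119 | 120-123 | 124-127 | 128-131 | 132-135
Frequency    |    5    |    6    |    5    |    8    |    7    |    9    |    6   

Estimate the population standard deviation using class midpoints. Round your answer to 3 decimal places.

7.653

Midpoints: 109.5, 113.5, 117.5, 121.5, 125.5, 129.5, 133.5
n = 46, Σfm = 5633, mean = 122.4565
Σfm² = 692491.5
Σf(m − x̄)² = Σfm² − (Σfm)²/n = 692491.5 − 5633²/46 = 2693.9130
Population variance = 2693.9130 / 46 = 58.5633
Standard deviation = √58.5633 = 7.6527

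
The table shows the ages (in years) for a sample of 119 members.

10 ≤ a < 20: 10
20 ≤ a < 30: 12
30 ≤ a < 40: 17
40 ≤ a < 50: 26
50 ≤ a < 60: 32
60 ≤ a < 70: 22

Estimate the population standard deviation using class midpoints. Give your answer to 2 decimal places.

15.20

Midpoints: 15, 25, 35, 45, 55, 65
n = 119, Σfm = 5405, mean = 45.4202
Σfm² = 272975
Σf(m − x̄)² = Σfm² − (Σfm)²/n = 272975 − 5405²/119 = 27478.9916
Population variance = 27478.9916 / 119 = 230.9159
Standard deviation = √230.9159 = 15.1959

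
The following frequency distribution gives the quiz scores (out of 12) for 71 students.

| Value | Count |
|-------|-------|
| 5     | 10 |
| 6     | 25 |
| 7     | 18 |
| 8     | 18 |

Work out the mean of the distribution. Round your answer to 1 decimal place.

6.6

Values: 5, 6, 7, 8
Σfx = 10×5 + 25×6 + 18×7 + 18×8 = 470
n = Σf = 71
Mean = 470 / 71 = 6.6197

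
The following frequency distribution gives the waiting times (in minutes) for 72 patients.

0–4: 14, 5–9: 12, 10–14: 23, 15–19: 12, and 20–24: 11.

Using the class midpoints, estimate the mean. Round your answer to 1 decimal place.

Midpoints: 2, 7, 12, 17, 22
Σfm = 14×2 + 12×7 + 23×12 + 12×17 + 11×22 = 834
n = Σf = 72
Mean = 834 / 72 = 11.5833

11.6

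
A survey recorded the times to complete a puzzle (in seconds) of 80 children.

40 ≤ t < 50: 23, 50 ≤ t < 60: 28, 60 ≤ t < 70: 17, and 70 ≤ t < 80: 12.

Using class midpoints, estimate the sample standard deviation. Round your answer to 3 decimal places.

Midpoints: 45, 55, 65, 75
n = 80, Σfm = 4580, mean = 57.2500
Σfm² = 270600
Σf(m − x̄)² = Σfm² − (Σfm)²/n = 270600 − 4580²/80 = 8395.0000
Sample variance = 8395.0000 / 79 = 106.2658
Standard deviation = √106.2658 = 10.3085

10.309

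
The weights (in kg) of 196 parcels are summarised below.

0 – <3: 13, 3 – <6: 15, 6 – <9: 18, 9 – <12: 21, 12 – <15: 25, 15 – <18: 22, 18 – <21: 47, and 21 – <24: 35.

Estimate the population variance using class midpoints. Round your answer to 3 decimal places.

Midpoints: 1.5, 4.5, 7.5, 10.5, 13.5, 16.5, 19.5, 22.5
n = 196, Σfm = 2847, mean = 14.5255
Σfm² = 49797
Σf(m − x̄)² = Σfm² − (Σfm)²/n = 49797 − 2847²/196 = 8442.8724
Population variance = 8442.8724 / 196 = 43.0759

43.076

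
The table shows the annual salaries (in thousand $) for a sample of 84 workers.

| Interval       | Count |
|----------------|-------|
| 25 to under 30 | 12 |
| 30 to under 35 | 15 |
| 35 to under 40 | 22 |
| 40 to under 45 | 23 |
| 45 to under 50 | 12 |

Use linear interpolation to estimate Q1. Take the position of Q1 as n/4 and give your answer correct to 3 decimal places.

Cumulative frequencies: 12, 27, 49, 72, 84
n = 84; position = n/4 = 21.
This falls in the class 30 to under 35: L = 30, F = 12, f = 15, h = 5.
Lower quartile ≈ 30 + ((21 − 12) / 15) × 5 = 33.0000

33.000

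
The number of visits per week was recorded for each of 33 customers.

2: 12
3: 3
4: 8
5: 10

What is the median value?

4

Cumulative frequencies: 12, 15, 23, 33
n = 33, so the median is the value in position (n+1)/2 = 17.
Position 17 falls at value 4.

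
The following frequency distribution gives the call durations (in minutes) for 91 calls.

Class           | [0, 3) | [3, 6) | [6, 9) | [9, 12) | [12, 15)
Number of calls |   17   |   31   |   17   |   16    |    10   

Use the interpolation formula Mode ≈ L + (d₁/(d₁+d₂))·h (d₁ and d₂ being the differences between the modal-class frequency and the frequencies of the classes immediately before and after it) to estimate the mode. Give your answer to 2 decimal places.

Modal class: [3, 6) (highest frequency 31).
d₁ = 31 − 17 = 14, d₂ = 31 − 17 = 14
Mode ≈ 3 + (14/(14+14)) × 3 = 3 + 1.5000 = 4.5000

4.50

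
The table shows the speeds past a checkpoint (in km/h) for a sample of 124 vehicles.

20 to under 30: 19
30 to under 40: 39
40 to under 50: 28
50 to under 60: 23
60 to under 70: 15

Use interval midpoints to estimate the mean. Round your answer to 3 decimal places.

Midpoints: 25, 35, 45, 55, 65
Σfm = 19×25 + 39×35 + 28×45 + 23×55 + 15×65 = 5340
n = Σf = 124
Mean = 5340 / 124 = 43.0645

43.065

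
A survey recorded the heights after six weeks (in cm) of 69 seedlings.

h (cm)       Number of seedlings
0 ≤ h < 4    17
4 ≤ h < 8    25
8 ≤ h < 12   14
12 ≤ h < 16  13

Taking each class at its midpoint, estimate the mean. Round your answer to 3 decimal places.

Midpoints: 2, 6, 10, 14
Σfm = 17×2 + 25×6 + 14×10 + 13×14 = 506
n = Σf = 69
Mean = 506 / 69 = 7.3333

7.333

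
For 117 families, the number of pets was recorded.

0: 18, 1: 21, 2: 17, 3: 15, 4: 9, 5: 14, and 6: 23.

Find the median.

Cumulative frequencies: 18, 39, 56, 71, 80, 94, 117
n = 117, so the median is the value in position (n+1)/2 = 59.
Position 59 falls at value 3.

3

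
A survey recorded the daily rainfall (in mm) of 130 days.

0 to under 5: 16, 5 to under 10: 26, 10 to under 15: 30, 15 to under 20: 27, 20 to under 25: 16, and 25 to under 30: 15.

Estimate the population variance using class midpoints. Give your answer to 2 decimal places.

Midpoints: 2.5, 7.5, 12.5, 17.5, 22.5, 27.5
n = 130, Σfm = 1855, mean = 14.2692
Σfm² = 33962.5
Σf(m − x̄)² = Σfm² − (Σfm)²/n = 33962.5 − 1855²/130 = 7493.0769
Population variance = 7493.0769 / 130 = 57.6391

57.64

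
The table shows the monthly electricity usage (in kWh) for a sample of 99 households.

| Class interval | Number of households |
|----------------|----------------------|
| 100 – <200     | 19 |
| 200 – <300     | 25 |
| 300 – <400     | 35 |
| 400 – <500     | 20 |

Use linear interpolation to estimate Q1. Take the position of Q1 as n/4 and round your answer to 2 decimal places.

Cumulative frequencies: 19, 44, 79, 99
n = 99; position = n/4 = 24.75.
This falls in the class 200 – <300: L = 200, F = 19, f = 25, h = 100.
Lower quartile ≈ 200 + ((24.75 − 19) / 25) × 100 = 223.0000

223.00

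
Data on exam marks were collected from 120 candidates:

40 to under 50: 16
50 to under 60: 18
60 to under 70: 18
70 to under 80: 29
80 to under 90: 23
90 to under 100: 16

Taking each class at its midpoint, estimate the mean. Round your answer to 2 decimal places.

71.08

Midpoints: 45, 55, 65, 75, 85, 95
Σfm = 16×45 + 18×55 + 18×65 + 29×75 + 23×85 + 16×95 = 8530
n = Σf = 120
Mean = 8530 / 120 = 71.0833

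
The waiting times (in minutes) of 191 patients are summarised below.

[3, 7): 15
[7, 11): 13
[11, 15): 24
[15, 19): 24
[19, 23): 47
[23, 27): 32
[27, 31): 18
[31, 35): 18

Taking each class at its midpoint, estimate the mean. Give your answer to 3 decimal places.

Midpoints: 5, 9, 13, 17, 21, 25, 29, 33
Σfm = 15×5 + 13×9 + 24×13 + 24×17 + 47×21 + 32×25 + 18×29 + 18×33 = 3815
n = Σf = 191
Mean = 3815 / 191 = 19.9738

19.974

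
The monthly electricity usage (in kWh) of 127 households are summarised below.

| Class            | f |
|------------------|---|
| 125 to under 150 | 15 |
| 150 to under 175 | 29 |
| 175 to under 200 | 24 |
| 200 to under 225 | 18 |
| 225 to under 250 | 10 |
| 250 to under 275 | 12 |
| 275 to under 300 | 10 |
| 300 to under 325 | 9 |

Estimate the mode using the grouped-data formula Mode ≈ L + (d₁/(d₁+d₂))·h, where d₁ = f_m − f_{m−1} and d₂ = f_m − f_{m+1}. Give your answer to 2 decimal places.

168.42

Modal class: 150 to under 175 (highest frequency 29).
d₁ = 29 − 15 = 14, d₂ = 29 − 24 = 5
Mode ≈ 150 + (14/(14+5)) × 25 = 150 + 18.4211 = 168.4211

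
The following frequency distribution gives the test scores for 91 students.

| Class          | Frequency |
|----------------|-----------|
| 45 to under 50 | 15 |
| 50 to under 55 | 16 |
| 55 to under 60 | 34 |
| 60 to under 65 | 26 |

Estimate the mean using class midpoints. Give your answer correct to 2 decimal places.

56.40

Midpoints: 47.5, 52.5, 57.5, 62.5
Σfm = 15×47.5 + 16×52.5 + 34×57.5 + 26×62.5 = 5132.5
n = Σf = 91
Mean = 5132.5 / 91 = 56.4011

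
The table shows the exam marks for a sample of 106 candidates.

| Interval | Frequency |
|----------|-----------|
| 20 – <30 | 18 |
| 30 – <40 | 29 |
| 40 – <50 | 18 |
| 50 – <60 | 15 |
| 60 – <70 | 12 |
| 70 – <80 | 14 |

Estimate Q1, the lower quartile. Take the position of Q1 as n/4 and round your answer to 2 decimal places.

32.93

Cumulative frequencies: 18, 47, 65, 80, 92, 106
n = 106; position = n/4 = 26.5.
This falls in the class 30 – <40: L = 30, F = 18, f = 29, h = 10.
Lower quartile ≈ 30 + ((26.5 − 18) / 29) × 10 = 32.9310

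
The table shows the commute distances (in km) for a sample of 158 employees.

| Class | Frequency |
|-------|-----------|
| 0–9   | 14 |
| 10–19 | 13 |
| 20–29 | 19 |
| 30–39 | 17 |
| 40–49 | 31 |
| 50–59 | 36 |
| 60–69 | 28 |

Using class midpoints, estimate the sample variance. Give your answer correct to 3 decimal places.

357.139

Midpoints: 4.5, 14.5, 24.5, 34.5, 44.5, 54.5, 64.5
n = 158, Σfm = 6451, mean = 40.8291
Σfm² = 319459.5
Σf(m − x̄)² = Σfm² − (Σfm)²/n = 319459.5 − 6451²/158 = 56070.8861
Sample variance = 56070.8861 / 157 = 357.1394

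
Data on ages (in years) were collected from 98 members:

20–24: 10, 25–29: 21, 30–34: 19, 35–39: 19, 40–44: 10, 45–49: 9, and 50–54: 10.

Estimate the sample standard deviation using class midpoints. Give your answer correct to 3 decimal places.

Midpoints: 22, 27, 32, 37, 42, 47, 52
n = 98, Σfm = 3461, mean = 35.3163
Σfm² = 130177
Σf(m − x̄)² = Σfm² − (Σfm)²/n = 130177 − 3461²/98 = 7947.1939
Sample variance = 7947.1939 / 97 = 81.9298
Standard deviation = √81.9298 = 9.0515

9.052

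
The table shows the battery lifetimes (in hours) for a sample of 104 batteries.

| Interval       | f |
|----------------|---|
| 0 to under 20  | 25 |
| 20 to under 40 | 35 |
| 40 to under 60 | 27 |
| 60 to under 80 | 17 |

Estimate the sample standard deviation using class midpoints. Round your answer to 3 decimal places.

Midpoints: 10, 30, 50, 70
n = 104, Σfm = 3840, mean = 36.9231
Σfm² = 184800
Σf(m − x̄)² = Σfm² − (Σfm)²/n = 184800 − 3840²/104 = 43015.3846
Sample variance = 43015.3846 / 103 = 417.6251
Standard deviation = √417.6251 = 20.4359

20.436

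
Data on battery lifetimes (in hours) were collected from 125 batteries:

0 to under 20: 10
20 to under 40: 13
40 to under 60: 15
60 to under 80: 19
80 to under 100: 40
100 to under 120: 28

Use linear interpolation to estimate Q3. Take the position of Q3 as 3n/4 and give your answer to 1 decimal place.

98.4

Cumulative frequencies: 10, 23, 38, 57, 97, 125
n = 125; position = 3n/4 = 93.75.
This falls in the class 80 to under 100: L = 80, F = 57, f = 40, h = 20.
Upper quartile ≈ 80 + ((93.75 − 57) / 40) × 20 = 98.3750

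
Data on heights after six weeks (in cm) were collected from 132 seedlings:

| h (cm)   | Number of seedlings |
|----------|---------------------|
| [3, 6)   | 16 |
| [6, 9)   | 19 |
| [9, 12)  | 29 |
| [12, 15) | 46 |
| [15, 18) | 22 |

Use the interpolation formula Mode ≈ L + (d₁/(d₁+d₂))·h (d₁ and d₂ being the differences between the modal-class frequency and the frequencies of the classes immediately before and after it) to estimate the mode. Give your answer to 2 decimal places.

Modal class: [12, 15) (highest frequency 46).
d₁ = 46 − 29 = 17, d₂ = 46 − 22 = 24
Mode ≈ 12 + (17/(17+24)) × 3 = 12 + 1.2439 = 13.2439

13.24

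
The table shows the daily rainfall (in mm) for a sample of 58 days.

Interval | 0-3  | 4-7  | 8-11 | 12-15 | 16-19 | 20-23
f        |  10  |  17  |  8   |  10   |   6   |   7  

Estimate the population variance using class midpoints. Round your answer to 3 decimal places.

Midpoints: 1.5, 5.5, 9.5, 13.5, 17.5, 21.5
n = 58, Σfm = 575, mean = 9.9138
Σfm² = 8154.5
Σf(m − x̄)² = Σfm² − (Σfm)²/n = 8154.5 − 575²/58 = 2454.0690
Population variance = 2454.0690 / 58 = 42.3115

42.312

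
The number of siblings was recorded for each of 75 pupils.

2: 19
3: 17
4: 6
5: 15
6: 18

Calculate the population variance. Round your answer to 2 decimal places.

2.40

Values: 2, 3, 4, 5, 6
n = 75, Σfx = 296, mean = 3.9467
Σfx² = 1348
Σf(x − x̄)² = Σfx² − (Σfx)²/n = 1348 − 296²/75 = 179.7867
Population variance = 179.7867 / 75 = 2.3972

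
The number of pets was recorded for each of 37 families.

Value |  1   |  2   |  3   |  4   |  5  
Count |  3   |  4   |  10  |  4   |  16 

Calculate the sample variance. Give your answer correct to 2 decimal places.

1.83

Values: 1, 2, 3, 4, 5
n = 37, Σfx = 137, mean = 3.7027
Σfx² = 573
Σf(x − x̄)² = Σfx² − (Σfx)²/n = 573 − 137²/37 = 65.7297
Sample variance = 65.7297 / 36 = 1.8258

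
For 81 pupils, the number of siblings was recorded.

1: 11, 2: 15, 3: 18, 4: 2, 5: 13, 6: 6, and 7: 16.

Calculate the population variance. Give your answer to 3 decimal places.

4.410

Values: 1, 2, 3, 4, 5, 6, 7
n = 81, Σfx = 316, mean = 3.9012
Σfx² = 1590
Σf(x − x̄)² = Σfx² − (Σfx)²/n = 1590 − 316²/81 = 357.2099
Population variance = 357.2099 / 81 = 4.4100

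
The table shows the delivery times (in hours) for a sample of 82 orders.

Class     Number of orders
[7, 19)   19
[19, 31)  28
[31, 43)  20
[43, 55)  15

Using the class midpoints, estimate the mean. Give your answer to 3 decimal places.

29.537

Midpoints: 13, 25, 37, 49
Σfm = 19×13 + 28×25 + 20×37 + 15×49 = 2422
n = Σf = 82
Mean = 2422 / 82 = 29.5366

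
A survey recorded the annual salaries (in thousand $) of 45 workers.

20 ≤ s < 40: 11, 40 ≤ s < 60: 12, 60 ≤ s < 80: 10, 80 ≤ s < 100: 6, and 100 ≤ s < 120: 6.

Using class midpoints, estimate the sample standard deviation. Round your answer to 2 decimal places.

Midpoints: 30, 50, 70, 90, 110
n = 45, Σfm = 2830, mean = 62.8889
Σfm² = 210100
Σf(m − x̄)² = Σfm² − (Σfm)²/n = 210100 − 2830²/45 = 32124.4444
Sample variance = 32124.4444 / 44 = 730.1010
Standard deviation = √730.1010 = 27.0204

27.02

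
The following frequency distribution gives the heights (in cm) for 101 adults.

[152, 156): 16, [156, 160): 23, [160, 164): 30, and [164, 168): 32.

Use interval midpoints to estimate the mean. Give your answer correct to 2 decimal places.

161.09

Midpoints: 154, 158, 162, 166
Σfm = 16×154 + 23×158 + 30×162 + 32×166 = 16270
n = Σf = 101
Mean = 16270 / 101 = 161.0891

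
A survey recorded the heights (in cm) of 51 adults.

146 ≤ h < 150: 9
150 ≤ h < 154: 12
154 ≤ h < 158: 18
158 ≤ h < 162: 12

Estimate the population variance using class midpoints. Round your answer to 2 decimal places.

Midpoints: 148, 152, 156, 160
n = 51, Σfm = 7884, mean = 154.5882
Σfm² = 1219632
Σf(m − x̄)² = Σfm² − (Σfm)²/n = 1219632 − 7884²/51 = 858.3529
Population variance = 858.3529 / 51 = 16.8304

16.83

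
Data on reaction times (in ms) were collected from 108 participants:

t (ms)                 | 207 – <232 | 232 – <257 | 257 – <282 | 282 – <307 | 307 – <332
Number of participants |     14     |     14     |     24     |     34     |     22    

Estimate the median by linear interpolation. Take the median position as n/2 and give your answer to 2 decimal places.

283.47

Cumulative frequencies: 14, 28, 52, 86, 108
n = 108; position = n/2 = 54.
This falls in the class 282 – <307: L = 282, F = 52, f = 34, h = 25.
Median ≈ 282 + ((54 − 52) / 34) × 25 = 283.4706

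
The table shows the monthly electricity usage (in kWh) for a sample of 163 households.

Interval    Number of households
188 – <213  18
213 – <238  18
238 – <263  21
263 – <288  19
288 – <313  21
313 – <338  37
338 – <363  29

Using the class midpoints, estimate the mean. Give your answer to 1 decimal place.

Midpoints: 200.5, 225.5, 250.5, 275.5, 300.5, 325.5, 350.5
Σfm = 18×200.5 + 18×225.5 + 21×250.5 + 19×275.5 + 21×300.5 + 37×325.5 + 29×350.5 = 46681.5
n = Σf = 163
Mean = 46681.5 / 163 = 286.3896

286.4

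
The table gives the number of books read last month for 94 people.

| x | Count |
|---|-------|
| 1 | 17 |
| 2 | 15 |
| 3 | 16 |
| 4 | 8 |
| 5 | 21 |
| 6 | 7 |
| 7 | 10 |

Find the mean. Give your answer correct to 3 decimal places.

3.660

Values: 1, 2, 3, 4, 5, 6, 7
Σfx = 17×1 + 15×2 + 16×3 + 8×4 + 21×5 + 7×6 + 10×7 = 344
n = Σf = 94
Mean = 344 / 94 = 3.6596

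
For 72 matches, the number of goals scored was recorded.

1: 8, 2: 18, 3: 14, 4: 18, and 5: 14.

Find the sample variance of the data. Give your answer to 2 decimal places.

Values: 1, 2, 3, 4, 5
n = 72, Σfx = 228, mean = 3.1667
Σfx² = 844
Σf(x − x̄)² = Σfx² − (Σfx)²/n = 844 − 228²/72 = 122.0000
Sample variance = 122.0000 / 71 = 1.7183

1.72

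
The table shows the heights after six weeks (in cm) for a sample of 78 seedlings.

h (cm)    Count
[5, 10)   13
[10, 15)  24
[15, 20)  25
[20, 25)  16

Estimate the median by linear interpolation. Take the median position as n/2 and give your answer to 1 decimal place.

Cumulative frequencies: 13, 37, 62, 78
n = 78; position = n/2 = 39.
This falls in the class [15, 20): L = 15, F = 37, f = 25, h = 5.
Median ≈ 15 + ((39 − 37) / 25) × 5 = 15.4000

15.4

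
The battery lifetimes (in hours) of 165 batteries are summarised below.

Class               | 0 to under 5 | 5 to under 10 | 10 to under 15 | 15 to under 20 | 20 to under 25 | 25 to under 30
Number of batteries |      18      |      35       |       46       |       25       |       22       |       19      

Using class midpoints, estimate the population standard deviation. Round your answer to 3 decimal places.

Midpoints: 2.5, 7.5, 12.5, 17.5, 22.5, 27.5
n = 165, Σfm = 2337.5, mean = 14.1667
Σfm² = 42431.25
Σf(m − x̄)² = Σfm² − (Σfm)²/n = 42431.25 − 2337.5²/165 = 9316.6667
Population variance = 9316.6667 / 165 = 56.4646
Standard deviation = √56.4646 = 7.5143

7.514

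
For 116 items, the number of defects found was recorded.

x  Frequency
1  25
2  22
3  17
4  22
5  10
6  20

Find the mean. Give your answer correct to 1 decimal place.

3.3

Values: 1, 2, 3, 4, 5, 6
Σfx = 25×1 + 22×2 + 17×3 + 22×4 + 10×5 + 20×6 = 378
n = Σf = 116
Mean = 378 / 116 = 3.2586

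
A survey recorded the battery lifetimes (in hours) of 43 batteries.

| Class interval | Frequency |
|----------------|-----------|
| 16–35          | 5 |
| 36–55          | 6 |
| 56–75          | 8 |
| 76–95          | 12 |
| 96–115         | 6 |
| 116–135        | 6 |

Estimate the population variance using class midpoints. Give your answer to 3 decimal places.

932.829

Midpoints: 25.5, 45.5, 65.5, 85.5, 105.5, 125.5
n = 43, Σfm = 3336.5, mean = 77.5930
Σfm² = 299000.75
Σf(m − x̄)² = Σfm² − (Σfm)²/n = 299000.75 − 3336.5²/43 = 40111.6279
Population variance = 40111.6279 / 43 = 932.8286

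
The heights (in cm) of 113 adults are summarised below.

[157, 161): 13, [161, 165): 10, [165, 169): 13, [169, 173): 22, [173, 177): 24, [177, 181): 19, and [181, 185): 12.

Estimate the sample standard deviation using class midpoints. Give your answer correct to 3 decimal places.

Midpoints: 159, 163, 167, 171, 175, 179, 183
n = 113, Σfm = 19427, mean = 171.9204
Σfm² = 3345849
Σf(m − x̄)² = Σfm² − (Σfm)²/n = 3345849 − 19427²/113 = 5952.2832
Sample variance = 5952.2832 / 112 = 53.1454
Standard deviation = √53.1454 = 7.2901

7.290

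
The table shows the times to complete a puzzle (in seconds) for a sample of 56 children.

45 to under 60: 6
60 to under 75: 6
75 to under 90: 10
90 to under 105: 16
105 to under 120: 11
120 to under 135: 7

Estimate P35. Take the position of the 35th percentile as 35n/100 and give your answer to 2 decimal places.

Cumulative frequencies: 6, 12, 22, 38, 49, 56
n = 56; position = 35n/100 = 19.6.
This falls in the class 75 to under 90: L = 75, F = 12, f = 10, h = 15.
35th percentile ≈ 75 + ((19.6 − 12) / 10) × 15 = 86.4000

86.40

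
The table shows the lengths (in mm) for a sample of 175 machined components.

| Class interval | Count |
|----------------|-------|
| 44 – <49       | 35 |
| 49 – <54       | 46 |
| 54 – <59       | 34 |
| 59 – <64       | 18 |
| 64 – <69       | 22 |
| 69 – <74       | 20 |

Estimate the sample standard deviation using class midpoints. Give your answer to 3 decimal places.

8.233

Midpoints: 46.5, 51.5, 56.5, 61.5, 66.5, 71.5
n = 175, Σfm = 9917.5, mean = 56.6714
Σfm² = 573833.75
Σf(m − x̄)² = Σfm² − (Σfm)²/n = 573833.75 − 9917.5²/175 = 11794.8571
Sample variance = 11794.8571 / 174 = 67.7865
Standard deviation = √67.7865 = 8.2333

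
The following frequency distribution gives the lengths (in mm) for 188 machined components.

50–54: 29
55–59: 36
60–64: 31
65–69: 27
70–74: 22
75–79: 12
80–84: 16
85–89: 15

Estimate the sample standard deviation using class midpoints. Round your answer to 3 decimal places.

Midpoints: 52, 57, 62, 67, 72, 77, 82, 87
n = 188, Σfm = 12416, mean = 66.0426
Σfm² = 842062
Σf(m − x̄)² = Σfm² − (Σfm)²/n = 842062 − 12416²/188 = 22077.6596
Sample variance = 22077.6596 / 187 = 118.0624
Standard deviation = √118.0624 = 10.8657

10.866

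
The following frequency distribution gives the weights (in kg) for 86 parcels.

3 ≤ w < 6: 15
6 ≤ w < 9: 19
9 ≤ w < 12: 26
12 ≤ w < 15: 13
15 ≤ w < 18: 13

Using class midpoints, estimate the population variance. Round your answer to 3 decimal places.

14.948

Midpoints: 4.5, 7.5, 10.5, 13.5, 16.5
n = 86, Σfm = 873, mean = 10.1512
Σfm² = 10147.5
Σf(m − x̄)² = Σfm² − (Σfm)²/n = 10147.5 − 873²/86 = 1285.5349
Population variance = 1285.5349 / 86 = 14.9481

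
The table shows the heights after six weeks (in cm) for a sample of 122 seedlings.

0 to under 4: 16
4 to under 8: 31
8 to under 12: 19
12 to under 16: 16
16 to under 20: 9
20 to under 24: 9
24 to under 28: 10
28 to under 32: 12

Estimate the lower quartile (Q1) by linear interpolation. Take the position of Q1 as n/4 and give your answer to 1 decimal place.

5.9

Cumulative frequencies: 16, 47, 66, 82, 91, 100, 110, 122
n = 122; position = n/4 = 30.5.
This falls in the class 4 to under 8: L = 4, F = 16, f = 31, h = 4.
Lower quartile ≈ 4 + ((30.5 − 16) / 31) × 4 = 5.8710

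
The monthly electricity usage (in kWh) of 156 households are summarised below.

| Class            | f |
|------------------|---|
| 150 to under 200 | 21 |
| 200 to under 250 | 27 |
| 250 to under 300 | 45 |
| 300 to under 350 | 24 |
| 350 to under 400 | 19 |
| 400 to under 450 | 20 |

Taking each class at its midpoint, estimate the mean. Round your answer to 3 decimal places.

291.987

Midpoints: 175, 225, 275, 325, 375, 425
Σfm = 21×175 + 27×225 + 45×275 + 24×325 + 19×375 + 20×425 = 45550
n = Σf = 156
Mean = 45550 / 156 = 291.9872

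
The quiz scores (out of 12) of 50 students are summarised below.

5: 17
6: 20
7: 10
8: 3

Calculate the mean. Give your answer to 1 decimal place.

6.0

Values: 5, 6, 7, 8
Σfx = 17×5 + 20×6 + 10×7 + 3×8 = 299
n = Σf = 50
Mean = 299 / 50 = 5.9800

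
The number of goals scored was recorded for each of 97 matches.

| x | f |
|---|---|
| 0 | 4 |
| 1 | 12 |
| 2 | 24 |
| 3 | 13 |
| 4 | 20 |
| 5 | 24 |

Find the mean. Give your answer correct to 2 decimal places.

3.08

Values: 0, 1, 2, 3, 4, 5
Σfx = 4×0 + 12×1 + 24×2 + 13×3 + 20×4 + 24×5 = 299
n = Σf = 97
Mean = 299 / 97 = 3.0825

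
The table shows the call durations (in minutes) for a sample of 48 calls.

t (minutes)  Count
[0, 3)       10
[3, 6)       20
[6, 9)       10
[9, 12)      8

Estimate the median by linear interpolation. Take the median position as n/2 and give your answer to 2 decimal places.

Cumulative frequencies: 10, 30, 40, 48
n = 48; position = n/2 = 24.
This falls in the class [3, 6): L = 3, F = 10, f = 20, h = 3.
Median ≈ 3 + ((24 − 10) / 20) × 3 = 5.1000

5.10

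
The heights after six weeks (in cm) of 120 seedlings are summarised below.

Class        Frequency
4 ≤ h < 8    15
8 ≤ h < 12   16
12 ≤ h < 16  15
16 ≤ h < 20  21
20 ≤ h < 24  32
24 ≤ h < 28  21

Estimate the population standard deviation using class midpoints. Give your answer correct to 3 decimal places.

Midpoints: 6, 10, 14, 18, 22, 26
n = 120, Σfm = 2088, mean = 17.4000
Σfm² = 41568
Σf(m − x̄)² = Σfm² − (Σfm)²/n = 41568 − 2088²/120 = 5236.8000
Population variance = 5236.8000 / 120 = 43.6400
Standard deviation = √43.6400 = 6.6061

6.606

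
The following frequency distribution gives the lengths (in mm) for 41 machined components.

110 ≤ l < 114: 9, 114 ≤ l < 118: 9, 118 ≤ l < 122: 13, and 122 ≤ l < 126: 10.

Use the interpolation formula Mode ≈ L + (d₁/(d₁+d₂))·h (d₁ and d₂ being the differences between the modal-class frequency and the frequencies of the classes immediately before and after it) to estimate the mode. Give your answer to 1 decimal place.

120.3

Modal class: 118 ≤ l < 122 (highest frequency 13).
d₁ = 13 − 9 = 4, d₂ = 13 − 10 = 3
Mode ≈ 118 + (4/(4+3)) × 4 = 118 + 2.2857 = 120.2857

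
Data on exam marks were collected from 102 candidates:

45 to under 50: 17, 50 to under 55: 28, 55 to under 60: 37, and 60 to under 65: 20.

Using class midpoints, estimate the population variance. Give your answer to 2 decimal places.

24.19

Midpoints: 47.5, 52.5, 57.5, 62.5
n = 102, Σfm = 5655, mean = 55.4412
Σfm² = 315987.5
Σf(m − x̄)² = Σfm² − (Σfm)²/n = 315987.5 − 5655²/102 = 2467.6471
Population variance = 2467.6471 / 102 = 24.1926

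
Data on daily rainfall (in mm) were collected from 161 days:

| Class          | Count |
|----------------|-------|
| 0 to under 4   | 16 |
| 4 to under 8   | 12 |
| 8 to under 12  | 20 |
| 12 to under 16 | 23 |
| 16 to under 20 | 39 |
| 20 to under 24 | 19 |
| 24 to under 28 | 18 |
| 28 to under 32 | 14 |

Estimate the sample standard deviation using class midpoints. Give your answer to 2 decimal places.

8.11

Midpoints: 2, 6, 10, 14, 18, 22, 26, 30
n = 161, Σfm = 2634, mean = 16.3602
Σfm² = 53604
Σf(m − x̄)² = Σfm² − (Σfm)²/n = 53604 − 2634²/161 = 10511.1056
Sample variance = 10511.1056 / 160 = 65.6944
Standard deviation = √65.6944 = 8.1052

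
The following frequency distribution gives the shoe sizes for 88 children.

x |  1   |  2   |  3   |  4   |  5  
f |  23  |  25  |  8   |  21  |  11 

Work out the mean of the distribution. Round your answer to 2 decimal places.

Values: 1, 2, 3, 4, 5
Σfx = 23×1 + 25×2 + 8×3 + 21×4 + 11×5 = 236
n = Σf = 88
Mean = 236 / 88 = 2.6818

2.68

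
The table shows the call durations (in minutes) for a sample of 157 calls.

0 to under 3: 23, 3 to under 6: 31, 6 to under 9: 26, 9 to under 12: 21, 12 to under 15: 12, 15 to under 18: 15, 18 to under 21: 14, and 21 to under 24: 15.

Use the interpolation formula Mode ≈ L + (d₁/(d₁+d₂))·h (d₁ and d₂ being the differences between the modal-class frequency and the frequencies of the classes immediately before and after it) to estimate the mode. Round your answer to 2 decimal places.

Modal class: 3 to under 6 (highest frequency 31).
d₁ = 31 − 23 = 8, d₂ = 31 − 26 = 5
Mode ≈ 3 + (8/(8+5)) × 3 = 3 + 1.8462 = 4.8462

4.85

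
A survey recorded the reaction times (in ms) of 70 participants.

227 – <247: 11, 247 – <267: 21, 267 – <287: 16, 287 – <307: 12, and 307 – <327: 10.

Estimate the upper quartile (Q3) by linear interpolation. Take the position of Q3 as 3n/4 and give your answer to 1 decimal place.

Cumulative frequencies: 11, 32, 48, 60, 70
n = 70; position = 3n/4 = 52.5.
This falls in the class 287 – <307: L = 287, F = 48, f = 12, h = 20.
Upper quartile ≈ 287 + ((52.5 − 48) / 12) × 20 = 294.5000

294.5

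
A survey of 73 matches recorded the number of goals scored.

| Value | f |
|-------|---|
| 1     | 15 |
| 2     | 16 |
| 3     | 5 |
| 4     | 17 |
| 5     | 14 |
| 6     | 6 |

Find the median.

Cumulative frequencies: 15, 31, 36, 53, 67, 73
n = 73, so the median is the value in position (n+1)/2 = 37.
Position 37 falls at value 4.

4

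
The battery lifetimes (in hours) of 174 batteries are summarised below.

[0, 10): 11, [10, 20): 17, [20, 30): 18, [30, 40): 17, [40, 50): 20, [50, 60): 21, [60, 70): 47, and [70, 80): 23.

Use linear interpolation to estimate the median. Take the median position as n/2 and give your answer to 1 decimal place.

51.9

Cumulative frequencies: 11, 28, 46, 63, 83, 104, 151, 174
n = 174; position = n/2 = 87.
This falls in the class [50, 60): L = 50, F = 83, f = 21, h = 10.
Median ≈ 50 + ((87 − 83) / 21) × 10 = 51.9048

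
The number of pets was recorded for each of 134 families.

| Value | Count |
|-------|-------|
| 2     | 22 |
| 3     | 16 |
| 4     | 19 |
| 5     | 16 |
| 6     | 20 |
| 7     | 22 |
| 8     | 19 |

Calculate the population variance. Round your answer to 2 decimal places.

4.18

Values: 2, 3, 4, 5, 6, 7, 8
n = 134, Σfx = 674, mean = 5.0299
Σfx² = 3950
Σf(x − x̄)² = Σfx² − (Σfx)²/n = 3950 − 674²/134 = 559.8806
Population variance = 559.8806 / 134 = 4.1782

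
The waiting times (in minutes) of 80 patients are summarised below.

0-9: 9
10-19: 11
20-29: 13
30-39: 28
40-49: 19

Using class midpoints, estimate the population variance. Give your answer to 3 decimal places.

Midpoints: 4.5, 14.5, 24.5, 34.5, 44.5
n = 80, Σfm = 2330, mean = 29.1250
Σfm² = 81250
Σf(m − x̄)² = Σfm² − (Σfm)²/n = 81250 − 2330²/80 = 13388.7500
Population variance = 13388.7500 / 80 = 167.3594

167.359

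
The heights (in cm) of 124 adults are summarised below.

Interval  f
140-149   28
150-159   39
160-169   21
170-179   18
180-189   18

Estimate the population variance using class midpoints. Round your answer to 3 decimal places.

Midpoints: 144.5, 154.5, 164.5, 174.5, 184.5
n = 124, Σfm = 19988, mean = 161.1935
Σfm² = 3244681
Σf(m − x̄)² = Σfm² − (Σfm)²/n = 3244681 − 19988²/124 = 22744.3548
Population variance = 22744.3548 / 124 = 183.4222

183.422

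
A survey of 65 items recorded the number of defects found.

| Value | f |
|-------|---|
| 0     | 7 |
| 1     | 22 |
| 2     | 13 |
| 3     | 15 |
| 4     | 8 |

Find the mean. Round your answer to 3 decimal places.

Values: 0, 1, 2, 3, 4
Σfx = 7×0 + 22×1 + 13×2 + 15×3 + 8×4 = 125
n = Σf = 65
Mean = 125 / 65 = 1.9231

1.923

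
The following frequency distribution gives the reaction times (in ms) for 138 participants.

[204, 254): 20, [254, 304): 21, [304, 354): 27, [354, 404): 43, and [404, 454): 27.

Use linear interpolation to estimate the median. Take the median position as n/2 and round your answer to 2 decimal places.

355.16

Cumulative frequencies: 20, 41, 68, 111, 138
n = 138; position = n/2 = 69.
This falls in the class [354, 404): L = 354, F = 68, f = 43, h = 50.
Median ≈ 354 + ((69 − 68) / 43) × 50 = 355.1628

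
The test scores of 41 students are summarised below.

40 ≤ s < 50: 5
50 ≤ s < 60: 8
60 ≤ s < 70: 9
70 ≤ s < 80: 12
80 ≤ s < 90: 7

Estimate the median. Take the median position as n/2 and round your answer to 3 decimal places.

68.333

Cumulative frequencies: 5, 13, 22, 34, 41
n = 41; position = n/2 = 20.5.
This falls in the class 60 ≤ s < 70: L = 60, F = 13, f = 9, h = 10.
Median ≈ 60 + ((20.5 − 13) / 9) × 10 = 68.3333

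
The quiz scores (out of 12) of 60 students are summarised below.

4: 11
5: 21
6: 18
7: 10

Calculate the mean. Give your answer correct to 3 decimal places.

Values: 4, 5, 6, 7
Σfx = 11×4 + 21×5 + 18×6 + 10×7 = 327
n = Σf = 60
Mean = 327 / 60 = 5.4500

5.450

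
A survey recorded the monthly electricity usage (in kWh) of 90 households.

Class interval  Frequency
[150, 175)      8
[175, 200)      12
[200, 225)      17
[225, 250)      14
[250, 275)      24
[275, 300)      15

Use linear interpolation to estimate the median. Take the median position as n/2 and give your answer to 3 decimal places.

Cumulative frequencies: 8, 20, 37, 51, 75, 90
n = 90; position = n/2 = 45.
This falls in the class [225, 250): L = 225, F = 37, f = 14, h = 25.
Median ≈ 225 + ((45 − 37) / 14) × 25 = 239.2857

239.286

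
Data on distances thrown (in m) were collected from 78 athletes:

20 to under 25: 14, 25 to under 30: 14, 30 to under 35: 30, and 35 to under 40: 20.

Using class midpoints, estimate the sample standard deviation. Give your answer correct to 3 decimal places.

Midpoints: 22.5, 27.5, 32.5, 37.5
n = 78, Σfm = 2425, mean = 31.0897
Σfm² = 77487.5
Σf(m − x̄)² = Σfm² − (Σfm)²/n = 77487.5 − 2425²/78 = 2094.8718
Sample variance = 2094.8718 / 77 = 27.2061
Standard deviation = √27.2061 = 5.2159

5.216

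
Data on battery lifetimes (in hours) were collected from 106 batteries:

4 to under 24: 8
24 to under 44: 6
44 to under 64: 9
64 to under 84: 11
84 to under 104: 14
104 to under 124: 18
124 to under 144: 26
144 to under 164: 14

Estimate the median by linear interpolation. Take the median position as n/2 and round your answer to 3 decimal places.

109.556

Cumulative frequencies: 8, 14, 23, 34, 48, 66, 92, 106
n = 106; position = n/2 = 53.
This falls in the class 104 to under 124: L = 104, F = 48, f = 18, h = 20.
Median ≈ 104 + ((53 − 48) / 18) × 20 = 109.5556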